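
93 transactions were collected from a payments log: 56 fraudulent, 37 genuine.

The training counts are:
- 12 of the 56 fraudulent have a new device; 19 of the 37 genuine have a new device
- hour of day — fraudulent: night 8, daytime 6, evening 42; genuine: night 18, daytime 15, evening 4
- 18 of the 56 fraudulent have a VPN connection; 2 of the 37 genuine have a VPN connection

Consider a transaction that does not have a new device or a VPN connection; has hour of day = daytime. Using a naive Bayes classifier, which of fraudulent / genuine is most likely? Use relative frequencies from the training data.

fraudulent: (56/93) × (44/56) × (6/56) × (38/56) ≈ 0.0343976
genuine: (37/93) × (18/37) × (15/37) × (35/37) ≈ 0.0742242
Highest score → genuine.

genuine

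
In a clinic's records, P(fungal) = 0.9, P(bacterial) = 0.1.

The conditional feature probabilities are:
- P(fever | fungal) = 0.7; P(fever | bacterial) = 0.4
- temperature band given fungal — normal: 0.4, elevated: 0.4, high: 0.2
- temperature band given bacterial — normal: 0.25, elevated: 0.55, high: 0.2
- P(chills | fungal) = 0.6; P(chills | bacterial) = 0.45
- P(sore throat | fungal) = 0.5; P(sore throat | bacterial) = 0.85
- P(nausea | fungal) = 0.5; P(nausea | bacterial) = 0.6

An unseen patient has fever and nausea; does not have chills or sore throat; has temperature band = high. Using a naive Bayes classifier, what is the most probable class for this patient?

fungal: 0.9 × 0.7 × 0.2 × (1−0.6) × (1−0.5) × 0.5 = 0.0126
bacterial: 0.1 × 0.4 × 0.2 × (1−0.45) × (1−0.85) × 0.6 = 0.000396
Highest score → fungal.

fungal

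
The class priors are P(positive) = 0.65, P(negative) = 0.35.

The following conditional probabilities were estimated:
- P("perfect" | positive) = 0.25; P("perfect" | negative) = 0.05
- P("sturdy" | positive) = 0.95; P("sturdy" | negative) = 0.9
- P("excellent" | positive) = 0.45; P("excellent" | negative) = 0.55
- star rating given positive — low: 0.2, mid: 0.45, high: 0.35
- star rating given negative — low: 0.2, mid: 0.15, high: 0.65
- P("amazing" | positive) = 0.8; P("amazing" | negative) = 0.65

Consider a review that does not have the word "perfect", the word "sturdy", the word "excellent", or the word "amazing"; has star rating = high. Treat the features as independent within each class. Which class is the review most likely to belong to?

negative

positive: 0.65 × (1−0.25) × (1−0.95) × (1−0.45) × 0.35 × (1−0.8) = 0.0009384375
negative: 0.35 × (1−0.05) × (1−0.9) × (1−0.55) × 0.65 × (1−0.65) = 0.00340396875
Highest score → negative.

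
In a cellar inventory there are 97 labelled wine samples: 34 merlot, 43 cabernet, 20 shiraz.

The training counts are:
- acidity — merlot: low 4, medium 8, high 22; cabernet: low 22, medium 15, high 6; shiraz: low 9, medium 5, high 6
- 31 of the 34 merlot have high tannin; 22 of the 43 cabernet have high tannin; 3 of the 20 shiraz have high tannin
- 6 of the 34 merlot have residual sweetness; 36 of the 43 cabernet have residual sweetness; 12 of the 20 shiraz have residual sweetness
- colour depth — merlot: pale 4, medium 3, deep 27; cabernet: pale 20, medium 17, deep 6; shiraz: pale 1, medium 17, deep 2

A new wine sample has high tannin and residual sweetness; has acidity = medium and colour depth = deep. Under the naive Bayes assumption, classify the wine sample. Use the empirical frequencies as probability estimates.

merlot

merlot: (34/97) × (8/34) × (31/34) × (6/34) × (27/34) ≈ 0.010538
cabernet: (43/97) × (15/43) × (22/43) × (36/43) × (6/43) ≈ 0.00924252
shiraz: (20/97) × (5/20) × (3/20) × (12/20) × (2/20) ≈ 0.000463918
Highest score → merlot.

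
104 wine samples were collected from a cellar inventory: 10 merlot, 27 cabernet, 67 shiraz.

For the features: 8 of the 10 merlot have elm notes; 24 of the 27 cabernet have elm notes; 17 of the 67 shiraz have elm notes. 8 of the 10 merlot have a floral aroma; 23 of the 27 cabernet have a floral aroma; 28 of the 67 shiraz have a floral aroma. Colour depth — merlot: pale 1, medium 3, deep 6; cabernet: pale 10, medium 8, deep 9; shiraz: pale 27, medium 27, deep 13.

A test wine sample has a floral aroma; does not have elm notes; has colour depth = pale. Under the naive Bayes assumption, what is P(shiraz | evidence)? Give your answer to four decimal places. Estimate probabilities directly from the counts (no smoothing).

merlot: (10/104) × (2/10) × (8/10) × (1/10) ≈ 0.00153846
cabernet: (27/104) × (3/27) × (23/27) × (10/27) ≈ 0.00910098
shiraz: (67/104) × (50/67) × (28/67) × (27/67) ≈ 0.0809672
P(shiraz | x) = 0.0809672 / 0.09160664 ≈ 0.8839

0.8839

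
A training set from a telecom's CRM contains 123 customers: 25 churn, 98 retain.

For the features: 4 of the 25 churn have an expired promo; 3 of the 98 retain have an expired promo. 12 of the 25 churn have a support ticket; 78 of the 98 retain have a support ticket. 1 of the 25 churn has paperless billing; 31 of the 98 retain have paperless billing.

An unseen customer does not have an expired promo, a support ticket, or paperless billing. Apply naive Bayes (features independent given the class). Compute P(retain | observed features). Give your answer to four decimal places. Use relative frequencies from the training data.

churn: (25/123) × (21/25) × (13/25) × (24/25) ≈ 0.0852293
retain: (98/123) × (95/98) × (20/98) × (67/98) ≈ 0.107763
P(retain | x) = 0.107763 / 0.1929923 ≈ 0.5584

0.5584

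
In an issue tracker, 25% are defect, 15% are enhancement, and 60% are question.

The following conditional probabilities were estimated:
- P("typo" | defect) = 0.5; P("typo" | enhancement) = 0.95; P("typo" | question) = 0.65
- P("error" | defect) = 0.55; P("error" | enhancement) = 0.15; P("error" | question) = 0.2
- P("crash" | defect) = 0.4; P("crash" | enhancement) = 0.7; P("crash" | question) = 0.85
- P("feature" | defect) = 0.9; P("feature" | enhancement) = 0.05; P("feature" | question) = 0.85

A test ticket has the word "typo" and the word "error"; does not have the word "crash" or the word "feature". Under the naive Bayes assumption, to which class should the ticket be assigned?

enhancement

defect: 0.25 × 0.5 × 0.55 × (1−0.4) × (1−0.9) = 0.004125
enhancement: 0.15 × 0.95 × 0.15 × (1−0.7) × (1−0.05) = 0.006091875
question: 0.6 × 0.65 × 0.2 × (1−0.85) × (1−0.85) = 0.001755
Highest score → enhancement.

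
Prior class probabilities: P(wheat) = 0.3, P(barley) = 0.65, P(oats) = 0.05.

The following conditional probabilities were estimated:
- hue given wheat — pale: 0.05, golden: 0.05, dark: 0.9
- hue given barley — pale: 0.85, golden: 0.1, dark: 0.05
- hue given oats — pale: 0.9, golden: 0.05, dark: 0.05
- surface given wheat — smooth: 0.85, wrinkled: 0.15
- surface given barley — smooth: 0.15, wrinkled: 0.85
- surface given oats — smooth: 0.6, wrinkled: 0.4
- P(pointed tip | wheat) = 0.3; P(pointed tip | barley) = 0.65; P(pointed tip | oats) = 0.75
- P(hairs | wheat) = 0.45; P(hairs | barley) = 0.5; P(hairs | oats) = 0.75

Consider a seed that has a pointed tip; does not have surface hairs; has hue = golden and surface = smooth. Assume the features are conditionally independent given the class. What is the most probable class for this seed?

wheat: 0.3 × 0.05 × 0.85 × 0.3 × (1−0.45) = 0.00210375
barley: 0.65 × 0.1 × 0.15 × 0.65 × (1−0.5) = 0.00316875
oats: 0.05 × 0.05 × 0.6 × 0.75 × (1−0.75) = 0.00028125
Highest score → barley.

barley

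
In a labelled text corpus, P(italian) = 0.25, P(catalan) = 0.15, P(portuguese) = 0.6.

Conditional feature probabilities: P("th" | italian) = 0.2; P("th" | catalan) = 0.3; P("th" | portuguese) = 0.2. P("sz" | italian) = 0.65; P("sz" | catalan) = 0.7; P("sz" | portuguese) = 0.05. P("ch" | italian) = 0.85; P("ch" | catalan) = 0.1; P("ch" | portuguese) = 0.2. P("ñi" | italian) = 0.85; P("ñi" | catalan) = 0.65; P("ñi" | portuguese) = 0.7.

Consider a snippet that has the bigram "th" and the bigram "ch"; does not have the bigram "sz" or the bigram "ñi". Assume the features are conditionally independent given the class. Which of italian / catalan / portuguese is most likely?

italian: 0.25 × 0.2 × (1−0.65) × 0.85 × (1−0.85) = 0.00223125
catalan: 0.15 × 0.3 × (1−0.7) × 0.1 × (1−0.65) = 0.0004725
portuguese: 0.6 × 0.2 × (1−0.05) × 0.2 × (1−0.7) = 0.00684
Highest score → portuguese.

portuguese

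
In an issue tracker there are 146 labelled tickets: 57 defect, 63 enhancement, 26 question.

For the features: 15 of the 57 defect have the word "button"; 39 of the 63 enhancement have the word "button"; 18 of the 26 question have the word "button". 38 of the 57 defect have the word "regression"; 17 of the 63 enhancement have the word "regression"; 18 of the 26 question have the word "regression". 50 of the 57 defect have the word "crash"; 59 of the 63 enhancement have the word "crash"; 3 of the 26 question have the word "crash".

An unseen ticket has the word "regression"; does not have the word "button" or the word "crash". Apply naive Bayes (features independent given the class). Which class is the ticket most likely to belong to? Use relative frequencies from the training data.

defect: (57/146) × (42/57) × (38/57) × (7/57) ≈ 0.023552
enhancement: (63/146) × (24/63) × (17/63) × (4/63) ≈ 0.00281635
question: (26/146) × (8/26) × (18/26) × (23/26) ≈ 0.0335576
Highest score → question.

question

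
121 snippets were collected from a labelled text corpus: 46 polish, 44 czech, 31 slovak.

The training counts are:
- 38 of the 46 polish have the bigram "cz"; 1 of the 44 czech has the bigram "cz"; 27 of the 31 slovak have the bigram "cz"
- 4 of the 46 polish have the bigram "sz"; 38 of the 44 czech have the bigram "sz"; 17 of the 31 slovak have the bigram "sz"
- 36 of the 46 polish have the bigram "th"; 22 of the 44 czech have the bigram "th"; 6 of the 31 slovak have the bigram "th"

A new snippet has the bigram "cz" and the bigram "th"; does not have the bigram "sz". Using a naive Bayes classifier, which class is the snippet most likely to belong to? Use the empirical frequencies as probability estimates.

polish: (46/121) × (38/46) × (42/46) × (36/46) ≈ 0.224406
czech: (44/121) × (1/44) × (6/44) × (22/44) ≈ 0.000563486
slovak: (31/121) × (27/31) × (14/31) × (6/31) ≈ 0.0195045
Highest score → polish.

polish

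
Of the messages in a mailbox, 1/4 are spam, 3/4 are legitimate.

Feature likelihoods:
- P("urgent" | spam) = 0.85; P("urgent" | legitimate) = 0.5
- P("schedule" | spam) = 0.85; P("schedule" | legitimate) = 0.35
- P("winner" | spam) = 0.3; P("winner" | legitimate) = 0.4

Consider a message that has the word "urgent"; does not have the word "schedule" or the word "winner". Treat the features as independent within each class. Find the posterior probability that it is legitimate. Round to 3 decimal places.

spam: 0.25 × 0.85 × (1−0.85) × (1−0.3) = 0.0223125
legitimate: 0.75 × 0.5 × (1−0.35) × (1−0.4) = 0.14625
P(legitimate | x) = 0.14625 / 0.1685625 ≈ 0.868

0.868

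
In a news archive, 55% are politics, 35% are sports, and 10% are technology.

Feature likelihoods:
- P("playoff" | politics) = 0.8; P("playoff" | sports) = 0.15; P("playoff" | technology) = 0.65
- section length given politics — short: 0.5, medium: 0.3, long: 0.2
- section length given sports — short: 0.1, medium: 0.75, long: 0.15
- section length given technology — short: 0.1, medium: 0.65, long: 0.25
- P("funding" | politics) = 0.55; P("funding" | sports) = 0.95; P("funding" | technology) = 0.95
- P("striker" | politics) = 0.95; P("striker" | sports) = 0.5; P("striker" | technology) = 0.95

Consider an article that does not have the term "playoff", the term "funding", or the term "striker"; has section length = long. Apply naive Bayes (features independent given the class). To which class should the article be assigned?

sports

politics: 0.55 × (1−0.8) × 0.2 × (1−0.55) × (1−0.95) = 0.000495
sports: 0.35 × (1−0.15) × 0.15 × (1−0.95) × (1−0.5) = 0.001115625
technology: 0.1 × (1−0.65) × 0.25 × (1−0.95) × (1−0.95) = 0.000021875
Highest score → sports.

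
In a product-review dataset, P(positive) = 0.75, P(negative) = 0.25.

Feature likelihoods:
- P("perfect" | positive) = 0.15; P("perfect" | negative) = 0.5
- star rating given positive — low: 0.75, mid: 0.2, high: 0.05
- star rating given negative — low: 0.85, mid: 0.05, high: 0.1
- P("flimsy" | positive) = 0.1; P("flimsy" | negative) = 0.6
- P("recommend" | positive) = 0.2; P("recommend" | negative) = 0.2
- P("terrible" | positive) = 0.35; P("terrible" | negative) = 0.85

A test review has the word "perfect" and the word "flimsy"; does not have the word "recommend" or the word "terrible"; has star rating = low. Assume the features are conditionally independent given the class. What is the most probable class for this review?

negative

positive: 0.75 × 0.15 × 0.75 × 0.1 × (1−0.2) × (1−0.35) = 0.0043875
negative: 0.25 × 0.5 × 0.85 × 0.6 × (1−0.2) × (1−0.85) = 0.00765
Highest score → negative.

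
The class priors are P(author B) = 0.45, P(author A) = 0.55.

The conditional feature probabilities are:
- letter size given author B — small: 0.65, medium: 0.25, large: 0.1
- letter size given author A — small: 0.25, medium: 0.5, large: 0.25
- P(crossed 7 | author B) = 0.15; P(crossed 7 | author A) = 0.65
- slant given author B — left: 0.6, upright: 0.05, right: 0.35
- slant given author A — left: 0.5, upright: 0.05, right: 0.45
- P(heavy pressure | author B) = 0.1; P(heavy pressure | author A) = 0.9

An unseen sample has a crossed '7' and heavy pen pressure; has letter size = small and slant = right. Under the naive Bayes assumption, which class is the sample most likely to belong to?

author B: 0.45 × 0.65 × 0.15 × 0.35 × 0.1 = 0.001535625
author A: 0.55 × 0.25 × 0.65 × 0.45 × 0.9 = 0.036196875
Highest score → author A.

author A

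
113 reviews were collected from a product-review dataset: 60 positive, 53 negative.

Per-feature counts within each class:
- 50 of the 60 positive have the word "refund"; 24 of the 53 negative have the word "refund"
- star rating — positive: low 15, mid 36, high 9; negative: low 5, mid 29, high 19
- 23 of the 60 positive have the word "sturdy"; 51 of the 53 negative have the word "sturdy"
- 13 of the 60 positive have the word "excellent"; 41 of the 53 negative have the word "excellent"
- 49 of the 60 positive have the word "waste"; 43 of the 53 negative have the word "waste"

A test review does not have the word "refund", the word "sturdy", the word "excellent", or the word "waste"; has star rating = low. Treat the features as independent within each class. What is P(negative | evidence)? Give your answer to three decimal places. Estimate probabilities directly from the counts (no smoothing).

0.020

positive: (60/113) × (10/60) × (15/60) × (37/60) × (47/60) × (11/60) ≈ 0.0019593
negative: (53/113) × (29/53) × (5/53) × (2/53) × (12/53) × (10/53) ≈ 0.0000390299
P(negative | x) = 0.0000390299 / 0.0019983299 ≈ 0.020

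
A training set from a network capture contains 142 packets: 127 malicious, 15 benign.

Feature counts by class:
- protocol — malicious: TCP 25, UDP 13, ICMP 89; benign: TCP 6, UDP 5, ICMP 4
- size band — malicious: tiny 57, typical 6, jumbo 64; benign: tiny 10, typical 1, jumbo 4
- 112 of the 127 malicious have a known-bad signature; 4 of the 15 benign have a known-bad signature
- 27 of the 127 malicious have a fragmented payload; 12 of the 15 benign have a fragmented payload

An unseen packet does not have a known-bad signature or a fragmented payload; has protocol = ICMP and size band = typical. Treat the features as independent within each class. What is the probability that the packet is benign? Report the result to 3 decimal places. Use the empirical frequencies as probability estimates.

malicious: (127/142) × (89/127) × (6/127) × (15/127) × (100/127) ≈ 0.0027538
benign: (15/142) × (4/15) × (1/15) × (11/15) × (3/15) ≈ 0.00027543
P(benign | x) = 0.00027543 / 0.00302923 ≈ 0.091

0.091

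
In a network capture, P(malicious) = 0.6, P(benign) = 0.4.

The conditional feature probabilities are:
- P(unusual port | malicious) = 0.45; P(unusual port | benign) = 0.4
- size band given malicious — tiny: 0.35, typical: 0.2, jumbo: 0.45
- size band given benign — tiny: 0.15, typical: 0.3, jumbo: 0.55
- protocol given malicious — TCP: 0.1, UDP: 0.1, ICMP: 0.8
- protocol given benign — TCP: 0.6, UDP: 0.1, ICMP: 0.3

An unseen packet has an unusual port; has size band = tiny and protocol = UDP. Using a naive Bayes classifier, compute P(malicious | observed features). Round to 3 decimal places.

0.797

malicious: 0.6 × 0.45 × 0.35 × 0.1 = 0.00945
benign: 0.4 × 0.4 × 0.15 × 0.1 = 0.0024
P(malicious | x) = 0.00945 / 0.01185 ≈ 0.797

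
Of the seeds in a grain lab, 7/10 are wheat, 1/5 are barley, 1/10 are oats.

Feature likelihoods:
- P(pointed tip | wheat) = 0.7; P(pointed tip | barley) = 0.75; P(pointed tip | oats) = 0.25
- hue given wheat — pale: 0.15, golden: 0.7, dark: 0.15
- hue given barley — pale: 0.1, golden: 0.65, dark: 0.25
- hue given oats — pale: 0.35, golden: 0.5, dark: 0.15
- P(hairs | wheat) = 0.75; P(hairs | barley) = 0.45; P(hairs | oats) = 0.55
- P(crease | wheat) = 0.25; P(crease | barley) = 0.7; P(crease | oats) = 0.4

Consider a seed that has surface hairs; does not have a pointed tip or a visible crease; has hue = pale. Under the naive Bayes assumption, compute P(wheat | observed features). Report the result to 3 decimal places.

0.655

wheat: 0.7 × (1−0.7) × 0.15 × 0.75 × (1−0.25) = 0.01771875
barley: 0.2 × (1−0.75) × 0.1 × 0.45 × (1−0.7) = 0.000675
oats: 0.1 × (1−0.25) × 0.35 × 0.55 × (1−0.4) = 0.0086625
P(wheat | x) = 0.01771875 / 0.02705625 ≈ 0.655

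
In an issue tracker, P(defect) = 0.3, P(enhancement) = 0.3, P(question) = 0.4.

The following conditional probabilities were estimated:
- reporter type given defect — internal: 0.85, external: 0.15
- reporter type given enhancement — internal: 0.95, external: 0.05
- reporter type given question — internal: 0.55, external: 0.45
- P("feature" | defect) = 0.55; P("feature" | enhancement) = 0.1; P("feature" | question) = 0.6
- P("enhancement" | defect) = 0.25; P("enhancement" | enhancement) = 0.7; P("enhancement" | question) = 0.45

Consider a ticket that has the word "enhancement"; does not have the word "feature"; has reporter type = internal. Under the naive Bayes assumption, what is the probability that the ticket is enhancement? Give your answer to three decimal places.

0.724

defect: 0.3 × 0.85 × (1−0.55) × 0.25 = 0.0286875
enhancement: 0.3 × 0.95 × (1−0.1) × 0.7 = 0.17955
question: 0.4 × 0.55 × (1−0.6) × 0.45 = 0.0396
P(enhancement | x) = 0.17955 / 0.2478375 ≈ 0.724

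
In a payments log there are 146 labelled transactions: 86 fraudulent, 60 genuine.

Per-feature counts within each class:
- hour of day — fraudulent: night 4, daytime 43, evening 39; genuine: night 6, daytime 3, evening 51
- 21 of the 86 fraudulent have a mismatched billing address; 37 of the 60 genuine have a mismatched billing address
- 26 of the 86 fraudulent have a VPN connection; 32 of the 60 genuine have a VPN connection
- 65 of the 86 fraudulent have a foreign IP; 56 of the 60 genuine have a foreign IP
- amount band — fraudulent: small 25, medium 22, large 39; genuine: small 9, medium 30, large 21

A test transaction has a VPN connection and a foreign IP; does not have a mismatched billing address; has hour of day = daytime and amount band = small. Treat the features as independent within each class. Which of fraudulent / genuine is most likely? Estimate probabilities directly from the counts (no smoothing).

fraudulent: (86/146) × (43/86) × (65/86) × (26/86) × (65/86) × (25/86) ≈ 0.0147864
genuine: (60/146) × (3/60) × (23/60) × (32/60) × (56/60) × (9/60) ≈ 0.000588128
Highest score → fraudulent.

fraudulent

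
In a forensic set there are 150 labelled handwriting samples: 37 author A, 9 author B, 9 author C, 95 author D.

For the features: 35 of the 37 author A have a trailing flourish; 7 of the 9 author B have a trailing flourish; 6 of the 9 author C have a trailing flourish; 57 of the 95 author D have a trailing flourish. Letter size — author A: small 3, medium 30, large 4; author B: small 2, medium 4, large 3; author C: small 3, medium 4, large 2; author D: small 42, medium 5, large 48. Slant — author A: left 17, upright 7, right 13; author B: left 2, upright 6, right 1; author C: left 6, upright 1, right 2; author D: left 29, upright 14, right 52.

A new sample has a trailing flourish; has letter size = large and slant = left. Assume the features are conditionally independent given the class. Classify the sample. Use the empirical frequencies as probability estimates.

author D

author A: (37/150) × (35/37) × (4/37) × (17/37) ≈ 0.01159
author B: (9/150) × (7/9) × (3/9) × (2/9) ≈ 0.00345679
author C: (9/150) × (6/9) × (2/9) × (6/9) ≈ 0.00592593
author D: (95/150) × (57/95) × (48/95) × (29/95) ≈ 0.0586105
Highest score → author D.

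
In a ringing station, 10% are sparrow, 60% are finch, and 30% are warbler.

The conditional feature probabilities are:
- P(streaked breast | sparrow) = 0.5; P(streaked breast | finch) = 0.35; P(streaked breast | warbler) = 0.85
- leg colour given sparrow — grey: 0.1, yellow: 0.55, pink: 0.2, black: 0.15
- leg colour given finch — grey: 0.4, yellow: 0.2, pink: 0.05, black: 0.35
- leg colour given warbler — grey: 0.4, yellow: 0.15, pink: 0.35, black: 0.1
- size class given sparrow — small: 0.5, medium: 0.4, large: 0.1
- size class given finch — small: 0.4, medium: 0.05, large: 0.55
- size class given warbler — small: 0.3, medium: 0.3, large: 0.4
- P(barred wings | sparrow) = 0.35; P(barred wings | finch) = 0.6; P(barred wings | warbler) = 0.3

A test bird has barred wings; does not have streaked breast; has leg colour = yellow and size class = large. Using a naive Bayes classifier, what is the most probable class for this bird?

finch

sparrow: 0.1 × (1−0.5) × 0.55 × 0.1 × 0.35 = 0.0009625
finch: 0.6 × (1−0.35) × 0.2 × 0.55 × 0.6 = 0.02574
warbler: 0.3 × (1−0.85) × 0.15 × 0.4 × 0.3 = 0.00081
Highest score → finch.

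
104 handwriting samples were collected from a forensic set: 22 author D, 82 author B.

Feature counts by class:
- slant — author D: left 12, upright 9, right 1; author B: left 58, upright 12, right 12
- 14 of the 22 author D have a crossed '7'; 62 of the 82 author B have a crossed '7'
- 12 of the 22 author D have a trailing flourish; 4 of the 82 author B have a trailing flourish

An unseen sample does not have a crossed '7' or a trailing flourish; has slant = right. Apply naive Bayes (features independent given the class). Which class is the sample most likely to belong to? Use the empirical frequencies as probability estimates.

author B

author D: (22/104) × (1/22) × (8/22) × (10/22) ≈ 0.00158932
author B: (82/104) × (12/82) × (20/82) × (78/82) ≈ 0.0267698
Highest score → author B.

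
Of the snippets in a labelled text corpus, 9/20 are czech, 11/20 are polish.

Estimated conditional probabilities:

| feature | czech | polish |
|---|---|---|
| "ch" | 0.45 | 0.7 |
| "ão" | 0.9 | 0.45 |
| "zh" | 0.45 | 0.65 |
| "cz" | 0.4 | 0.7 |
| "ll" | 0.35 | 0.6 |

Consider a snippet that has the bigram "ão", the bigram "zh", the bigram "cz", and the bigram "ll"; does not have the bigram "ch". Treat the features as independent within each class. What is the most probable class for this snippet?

polish

czech: 0.45 × (1−0.45) × 0.9 × 0.45 × 0.4 × 0.35 = 0.01403325
polish: 0.55 × (1−0.7) × 0.45 × 0.65 × 0.7 × 0.6 = 0.02027025
Highest score → polish.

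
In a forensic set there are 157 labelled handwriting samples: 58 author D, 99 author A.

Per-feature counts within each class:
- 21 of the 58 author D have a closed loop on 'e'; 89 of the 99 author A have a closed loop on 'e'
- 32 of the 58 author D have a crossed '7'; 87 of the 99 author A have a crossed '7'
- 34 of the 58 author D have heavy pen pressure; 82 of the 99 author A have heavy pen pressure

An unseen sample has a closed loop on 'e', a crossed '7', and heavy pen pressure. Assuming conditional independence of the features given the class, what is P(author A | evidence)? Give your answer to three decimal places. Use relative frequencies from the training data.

0.905

author D: (58/157) × (21/58) × (32/58) × (34/58) ≈ 0.0432606
author A: (99/157) × (89/99) × (87/99) × (82/99) ≈ 0.412623
P(author A | x) = 0.412623 / 0.4558836 ≈ 0.905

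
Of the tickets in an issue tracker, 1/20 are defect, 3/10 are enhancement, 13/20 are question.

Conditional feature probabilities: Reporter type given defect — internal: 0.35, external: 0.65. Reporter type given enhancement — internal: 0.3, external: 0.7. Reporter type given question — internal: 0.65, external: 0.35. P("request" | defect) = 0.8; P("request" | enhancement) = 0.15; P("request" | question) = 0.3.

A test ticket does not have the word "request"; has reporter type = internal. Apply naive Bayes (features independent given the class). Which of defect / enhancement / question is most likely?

defect: 0.05 × 0.35 × (1−0.8) = 0.0035
enhancement: 0.3 × 0.3 × (1−0.15) = 0.0765
question: 0.65 × 0.65 × (1−0.3) = 0.29575
Highest score → question.

question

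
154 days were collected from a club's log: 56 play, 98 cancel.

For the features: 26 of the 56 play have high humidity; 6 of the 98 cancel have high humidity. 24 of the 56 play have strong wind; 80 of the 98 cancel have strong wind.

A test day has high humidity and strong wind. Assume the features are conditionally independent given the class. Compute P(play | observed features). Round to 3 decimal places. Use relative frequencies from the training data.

play: (56/154) × (26/56) × (24/56) ≈ 0.0723562
cancel: (98/154) × (6/98) × (80/98) ≈ 0.0318049
P(play | x) = 0.0723562 / 0.1041611 ≈ 0.695

0.695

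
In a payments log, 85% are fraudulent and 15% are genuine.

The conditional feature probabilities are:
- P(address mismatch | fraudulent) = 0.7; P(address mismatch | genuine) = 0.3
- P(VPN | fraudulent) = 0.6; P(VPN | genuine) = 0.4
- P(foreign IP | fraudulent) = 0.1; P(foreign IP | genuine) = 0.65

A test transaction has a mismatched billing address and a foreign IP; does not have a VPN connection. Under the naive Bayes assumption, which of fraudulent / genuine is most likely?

fraudulent: 0.85 × 0.7 × (1−0.6) × 0.1 = 0.0238
genuine: 0.15 × 0.3 × (1−0.4) × 0.65 = 0.01755
Highest score → fraudulent.

fraudulent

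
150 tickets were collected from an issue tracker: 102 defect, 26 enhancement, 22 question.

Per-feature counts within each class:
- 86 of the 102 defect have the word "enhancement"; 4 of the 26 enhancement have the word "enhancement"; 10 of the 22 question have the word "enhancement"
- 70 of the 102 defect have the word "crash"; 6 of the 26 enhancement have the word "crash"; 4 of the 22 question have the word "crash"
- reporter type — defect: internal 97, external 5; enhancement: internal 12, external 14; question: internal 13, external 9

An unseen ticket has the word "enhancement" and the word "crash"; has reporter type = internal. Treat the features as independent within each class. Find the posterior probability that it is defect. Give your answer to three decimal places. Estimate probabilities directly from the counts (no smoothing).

0.974

defect: (102/150) × (86/102) × (70/102) × (97/102) ≈ 0.374177
enhancement: (26/150) × (4/26) × (6/26) × (12/26) ≈ 0.00284024
question: (22/150) × (10/22) × (4/22) × (13/22) ≈ 0.00716253
P(defect | x) = 0.374177 / 0.38417977 ≈ 0.974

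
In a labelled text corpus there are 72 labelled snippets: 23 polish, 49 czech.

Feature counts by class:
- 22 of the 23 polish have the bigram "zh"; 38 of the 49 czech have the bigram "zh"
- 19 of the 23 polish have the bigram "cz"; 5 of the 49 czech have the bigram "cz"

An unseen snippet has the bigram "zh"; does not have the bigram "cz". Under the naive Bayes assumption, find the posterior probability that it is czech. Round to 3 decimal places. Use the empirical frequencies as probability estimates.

0.899

polish: (23/72) × (22/23) × (4/23) ≈ 0.0531401
czech: (49/72) × (38/49) × (44/49) ≈ 0.473923
P(czech | x) = 0.473923 / 0.5270631 ≈ 0.899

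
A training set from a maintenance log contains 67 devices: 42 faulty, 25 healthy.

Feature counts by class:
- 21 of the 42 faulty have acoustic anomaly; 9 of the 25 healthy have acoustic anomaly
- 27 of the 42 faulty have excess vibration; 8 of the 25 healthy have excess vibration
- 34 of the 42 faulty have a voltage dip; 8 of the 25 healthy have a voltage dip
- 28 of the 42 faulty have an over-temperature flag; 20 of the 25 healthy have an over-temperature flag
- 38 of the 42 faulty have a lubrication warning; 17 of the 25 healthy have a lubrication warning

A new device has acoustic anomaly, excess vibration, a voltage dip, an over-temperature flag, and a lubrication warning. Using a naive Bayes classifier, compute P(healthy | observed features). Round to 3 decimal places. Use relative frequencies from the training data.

faulty: (42/67) × (21/42) × (27/42) × (34/42) × (28/42) × (38/42) ≈ 0.0983856
healthy: (25/67) × (9/25) × (8/25) × (8/25) × (20/25) × (17/25) ≈ 0.00748284
P(healthy | x) = 0.00748284 / 0.10586844 ≈ 0.071

0.071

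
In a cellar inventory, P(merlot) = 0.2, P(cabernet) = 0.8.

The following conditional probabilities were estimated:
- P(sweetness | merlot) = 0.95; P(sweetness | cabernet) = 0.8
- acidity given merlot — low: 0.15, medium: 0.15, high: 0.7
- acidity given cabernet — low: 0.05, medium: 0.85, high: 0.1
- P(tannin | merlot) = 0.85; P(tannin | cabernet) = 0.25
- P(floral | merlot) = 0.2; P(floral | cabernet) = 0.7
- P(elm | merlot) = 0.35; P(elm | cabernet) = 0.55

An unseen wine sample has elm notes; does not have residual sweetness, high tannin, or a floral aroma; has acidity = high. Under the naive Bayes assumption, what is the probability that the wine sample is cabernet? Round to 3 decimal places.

merlot: 0.2 × (1−0.95) × 0.7 × (1−0.85) × (1−0.2) × 0.35 = 0.000294
cabernet: 0.8 × (1−0.8) × 0.1 × (1−0.25) × (1−0.7) × 0.55 = 0.00198
P(cabernet | x) = 0.00198 / 0.002274 ≈ 0.871

0.871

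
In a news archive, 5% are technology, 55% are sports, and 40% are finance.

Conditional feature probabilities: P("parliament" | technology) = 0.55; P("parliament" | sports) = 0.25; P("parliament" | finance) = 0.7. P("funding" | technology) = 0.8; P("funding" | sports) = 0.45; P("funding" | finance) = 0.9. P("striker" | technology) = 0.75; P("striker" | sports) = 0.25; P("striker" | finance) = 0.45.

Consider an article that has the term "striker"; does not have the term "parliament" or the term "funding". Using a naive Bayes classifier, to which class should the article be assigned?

sports

technology: 0.05 × (1−0.55) × (1−0.8) × 0.75 = 0.003375
sports: 0.55 × (1−0.25) × (1−0.45) × 0.25 = 0.05671875
finance: 0.4 × (1−0.7) × (1−0.9) × 0.45 = 0.0054
Highest score → sports.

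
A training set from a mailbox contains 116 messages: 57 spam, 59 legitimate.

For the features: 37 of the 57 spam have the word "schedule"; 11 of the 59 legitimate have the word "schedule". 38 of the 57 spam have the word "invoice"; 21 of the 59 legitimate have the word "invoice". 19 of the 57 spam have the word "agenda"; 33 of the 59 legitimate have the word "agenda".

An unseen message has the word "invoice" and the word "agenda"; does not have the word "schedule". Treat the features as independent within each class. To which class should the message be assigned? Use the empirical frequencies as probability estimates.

legitimate

spam: (57/116) × (20/57) × (38/57) × (19/57) ≈ 0.0383142
legitimate: (59/116) × (48/59) × (21/59) × (33/59) ≈ 0.0823782
Highest score → legitimate.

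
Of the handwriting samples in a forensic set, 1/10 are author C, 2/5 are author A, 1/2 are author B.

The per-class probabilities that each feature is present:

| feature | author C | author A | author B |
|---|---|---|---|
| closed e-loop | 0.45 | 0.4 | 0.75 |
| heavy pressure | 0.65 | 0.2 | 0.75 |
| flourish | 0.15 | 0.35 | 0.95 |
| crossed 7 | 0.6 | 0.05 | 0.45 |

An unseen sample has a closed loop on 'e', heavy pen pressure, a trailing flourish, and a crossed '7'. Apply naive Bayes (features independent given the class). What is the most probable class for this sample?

author B

author C: 0.1 × 0.45 × 0.65 × 0.15 × 0.6 = 0.0026325
author A: 0.4 × 0.4 × 0.2 × 0.35 × 0.05 = 0.00056
author B: 0.5 × 0.75 × 0.75 × 0.95 × 0.45 = 0.120234375
Highest score → author B.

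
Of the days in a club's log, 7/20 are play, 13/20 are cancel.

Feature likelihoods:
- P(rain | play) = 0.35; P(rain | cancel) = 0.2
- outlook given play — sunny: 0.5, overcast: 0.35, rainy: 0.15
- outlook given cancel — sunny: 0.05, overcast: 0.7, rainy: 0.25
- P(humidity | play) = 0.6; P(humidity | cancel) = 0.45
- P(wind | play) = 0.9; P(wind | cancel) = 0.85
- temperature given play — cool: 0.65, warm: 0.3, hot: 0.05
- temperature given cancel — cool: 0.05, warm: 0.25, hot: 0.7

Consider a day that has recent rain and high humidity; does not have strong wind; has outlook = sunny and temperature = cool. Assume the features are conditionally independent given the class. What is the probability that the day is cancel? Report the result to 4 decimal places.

0.0091

play: 0.35 × 0.35 × 0.5 × 0.6 × (1−0.9) × 0.65 = 0.00238875
cancel: 0.65 × 0.2 × 0.05 × 0.45 × (1−0.85) × 0.05 = 0.0000219375
P(cancel | x) = 0.0000219375 / 0.0024106875 ≈ 0.0091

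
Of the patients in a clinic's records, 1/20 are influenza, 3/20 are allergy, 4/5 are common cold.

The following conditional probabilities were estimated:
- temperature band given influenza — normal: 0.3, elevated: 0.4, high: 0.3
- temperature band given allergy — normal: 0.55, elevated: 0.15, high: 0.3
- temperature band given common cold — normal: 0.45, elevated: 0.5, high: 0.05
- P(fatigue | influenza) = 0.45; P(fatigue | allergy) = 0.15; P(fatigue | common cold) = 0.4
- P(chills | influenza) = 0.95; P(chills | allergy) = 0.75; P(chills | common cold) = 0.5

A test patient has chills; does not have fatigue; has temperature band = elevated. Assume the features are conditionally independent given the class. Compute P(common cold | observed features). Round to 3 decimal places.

influenza: 0.05 × 0.4 × (1−0.45) × 0.95 = 0.01045
allergy: 0.15 × 0.15 × (1−0.15) × 0.75 = 0.01434375
common cold: 0.8 × 0.5 × (1−0.4) × 0.5 = 0.12
P(common cold | x) = 0.12 / 0.14479375 ≈ 0.829

0.829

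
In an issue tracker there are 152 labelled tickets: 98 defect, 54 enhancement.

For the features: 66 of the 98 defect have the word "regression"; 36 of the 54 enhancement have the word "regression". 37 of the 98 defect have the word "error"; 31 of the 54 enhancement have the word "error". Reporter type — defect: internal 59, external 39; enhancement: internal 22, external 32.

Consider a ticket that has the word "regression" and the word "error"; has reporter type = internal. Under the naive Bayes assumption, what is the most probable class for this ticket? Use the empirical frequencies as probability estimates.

defect

defect: (98/152) × (66/98) × (37/98) × (59/98) ≈ 0.0986965
enhancement: (54/152) × (36/54) × (31/54) × (22/54) ≈ 0.0553931
Highest score → defect.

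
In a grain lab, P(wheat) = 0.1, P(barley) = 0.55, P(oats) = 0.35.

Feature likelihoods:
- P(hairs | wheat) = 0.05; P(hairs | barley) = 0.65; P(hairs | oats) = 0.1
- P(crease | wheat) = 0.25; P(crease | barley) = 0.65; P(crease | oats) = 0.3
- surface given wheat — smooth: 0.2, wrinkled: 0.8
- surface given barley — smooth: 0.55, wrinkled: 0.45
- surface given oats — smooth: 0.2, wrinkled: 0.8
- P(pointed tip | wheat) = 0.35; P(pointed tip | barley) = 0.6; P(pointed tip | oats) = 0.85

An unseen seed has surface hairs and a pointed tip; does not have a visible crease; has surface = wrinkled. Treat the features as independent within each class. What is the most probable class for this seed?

barley

wheat: 0.1 × 0.05 × (1−0.25) × 0.8 × 0.35 = 0.00105
barley: 0.55 × 0.65 × (1−0.65) × 0.45 × 0.6 = 0.03378375
oats: 0.35 × 0.1 × (1−0.3) × 0.8 × 0.85 = 0.01666
Highest score → barley.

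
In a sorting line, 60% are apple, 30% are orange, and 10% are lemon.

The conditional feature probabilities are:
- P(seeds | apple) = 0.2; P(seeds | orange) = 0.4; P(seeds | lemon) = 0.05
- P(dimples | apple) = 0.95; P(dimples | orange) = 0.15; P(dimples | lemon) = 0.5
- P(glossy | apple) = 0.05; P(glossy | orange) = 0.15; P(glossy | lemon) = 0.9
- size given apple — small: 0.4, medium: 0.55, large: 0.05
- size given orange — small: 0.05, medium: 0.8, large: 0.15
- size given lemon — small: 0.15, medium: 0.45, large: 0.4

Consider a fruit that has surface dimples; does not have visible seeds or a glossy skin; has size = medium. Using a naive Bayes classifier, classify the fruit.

apple: 0.6 × (1−0.2) × 0.95 × (1−0.05) × 0.55 = 0.23826
orange: 0.3 × (1−0.4) × 0.15 × (1−0.15) × 0.8 = 0.01836
lemon: 0.1 × (1−0.05) × 0.5 × (1−0.9) × 0.45 = 0.0021375
Highest score → apple.

apple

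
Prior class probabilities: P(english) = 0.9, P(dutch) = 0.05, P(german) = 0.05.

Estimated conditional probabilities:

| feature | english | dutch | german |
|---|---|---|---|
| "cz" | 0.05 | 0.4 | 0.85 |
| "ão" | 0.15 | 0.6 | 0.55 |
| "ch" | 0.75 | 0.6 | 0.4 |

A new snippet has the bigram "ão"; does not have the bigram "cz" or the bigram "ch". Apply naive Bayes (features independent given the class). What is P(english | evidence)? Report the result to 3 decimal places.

0.768

english: 0.9 × (1−0.05) × 0.15 × (1−0.75) = 0.0320625
dutch: 0.05 × (1−0.4) × 0.6 × (1−0.6) = 0.0072
german: 0.05 × (1−0.85) × 0.55 × (1−0.4) = 0.002475
P(english | x) = 0.0320625 / 0.0417375 ≈ 0.768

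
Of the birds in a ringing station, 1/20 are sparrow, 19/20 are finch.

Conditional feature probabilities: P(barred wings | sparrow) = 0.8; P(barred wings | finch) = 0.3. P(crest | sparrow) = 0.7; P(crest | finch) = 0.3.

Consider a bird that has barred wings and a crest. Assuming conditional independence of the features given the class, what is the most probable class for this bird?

finch

sparrow: 0.05 × 0.8 × 0.7 = 0.028
finch: 0.95 × 0.3 × 0.3 = 0.0855
Highest score → finch.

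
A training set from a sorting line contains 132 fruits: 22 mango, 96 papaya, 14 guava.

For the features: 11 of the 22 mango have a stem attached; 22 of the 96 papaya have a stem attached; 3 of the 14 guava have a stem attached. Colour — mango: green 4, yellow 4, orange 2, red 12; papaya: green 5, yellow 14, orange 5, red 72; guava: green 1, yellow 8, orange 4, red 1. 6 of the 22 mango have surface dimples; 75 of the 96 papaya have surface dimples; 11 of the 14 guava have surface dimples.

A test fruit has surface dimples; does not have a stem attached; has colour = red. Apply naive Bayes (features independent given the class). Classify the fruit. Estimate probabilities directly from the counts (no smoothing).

mango: (22/132) × (11/22) × (12/22) × (6/22) ≈ 0.0123967
papaya: (96/132) × (74/96) × (72/96) × (75/96) ≈ 0.32848
guava: (14/132) × (11/14) × (1/14) × (11/14) ≈ 0.00467687
Highest score → papaya.

papaya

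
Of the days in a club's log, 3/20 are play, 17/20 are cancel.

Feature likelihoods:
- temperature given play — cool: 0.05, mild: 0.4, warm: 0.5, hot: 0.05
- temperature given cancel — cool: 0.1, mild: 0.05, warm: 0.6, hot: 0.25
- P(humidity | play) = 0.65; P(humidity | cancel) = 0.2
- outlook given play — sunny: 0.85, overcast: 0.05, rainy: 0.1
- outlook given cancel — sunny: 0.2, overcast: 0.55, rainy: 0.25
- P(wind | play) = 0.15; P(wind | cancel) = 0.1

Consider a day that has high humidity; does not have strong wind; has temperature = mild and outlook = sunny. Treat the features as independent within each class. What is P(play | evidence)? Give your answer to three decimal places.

play: 0.15 × 0.4 × 0.65 × 0.85 × (1−0.15) = 0.0281775
cancel: 0.85 × 0.05 × 0.2 × 0.2 × (1−0.1) = 0.00153
P(play | x) = 0.0281775 / 0.0297075 ≈ 0.948

0.948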